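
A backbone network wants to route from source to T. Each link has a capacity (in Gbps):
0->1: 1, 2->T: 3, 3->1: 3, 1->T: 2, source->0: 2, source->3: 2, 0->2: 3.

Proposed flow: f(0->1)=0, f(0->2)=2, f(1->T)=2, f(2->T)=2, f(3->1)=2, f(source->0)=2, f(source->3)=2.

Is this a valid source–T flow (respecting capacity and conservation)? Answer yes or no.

Every edge has 0 ≤ f(e) ≤ cap(e).
At each intermediate node, inflow equals outflow.

Yes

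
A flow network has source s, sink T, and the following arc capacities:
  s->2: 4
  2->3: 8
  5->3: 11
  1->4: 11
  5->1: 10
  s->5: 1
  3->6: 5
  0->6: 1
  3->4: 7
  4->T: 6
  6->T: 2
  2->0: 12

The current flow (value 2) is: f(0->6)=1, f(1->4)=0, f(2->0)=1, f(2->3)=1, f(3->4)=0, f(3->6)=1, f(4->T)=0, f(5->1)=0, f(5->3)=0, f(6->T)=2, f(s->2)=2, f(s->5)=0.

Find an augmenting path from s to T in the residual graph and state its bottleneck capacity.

Residual along s->2->3->4->T: s->2: 2, 2->3: 7, 3->4: 7, 4->T: 6.
Bottleneck = min = 2.

s->2->3->4->T, bottleneck 2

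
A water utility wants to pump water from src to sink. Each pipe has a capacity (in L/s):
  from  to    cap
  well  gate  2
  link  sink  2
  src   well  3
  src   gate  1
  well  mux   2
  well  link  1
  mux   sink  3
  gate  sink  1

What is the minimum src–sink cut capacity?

Max flow = 4 (via 3 augmenting paths).
In the residual at optimum, the set reachable from src is {src}.
Cut edges: src→well (cap 3), src→gate (cap 1). Sum = 4.

4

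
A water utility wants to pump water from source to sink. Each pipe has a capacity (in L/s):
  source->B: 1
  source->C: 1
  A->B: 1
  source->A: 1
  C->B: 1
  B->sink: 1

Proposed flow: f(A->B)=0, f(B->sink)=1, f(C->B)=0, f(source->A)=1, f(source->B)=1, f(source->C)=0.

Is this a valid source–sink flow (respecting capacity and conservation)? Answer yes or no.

Conservation fails at A: inflow 1 ≠ outflow 0.

No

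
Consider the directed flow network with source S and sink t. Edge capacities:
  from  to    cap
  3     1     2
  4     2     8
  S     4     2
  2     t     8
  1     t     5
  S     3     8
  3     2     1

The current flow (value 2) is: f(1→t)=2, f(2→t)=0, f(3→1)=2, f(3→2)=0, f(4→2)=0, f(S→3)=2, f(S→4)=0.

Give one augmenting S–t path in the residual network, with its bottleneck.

Residual along S→3→2→t: S→3: 6, 3→2: 1, 2→t: 8.
Bottleneck = min = 1.

S→3→2→t, bottleneck 1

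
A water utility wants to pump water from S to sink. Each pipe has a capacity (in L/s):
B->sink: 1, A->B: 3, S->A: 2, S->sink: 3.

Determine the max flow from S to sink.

Augment S->sink: bottleneck 3. Total 3.
Augment S->A->B->sink: bottleneck 1. Total 4.
No augmenting path remains in the residual graph.

4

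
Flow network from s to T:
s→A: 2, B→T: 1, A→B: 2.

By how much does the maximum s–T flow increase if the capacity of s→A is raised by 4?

0

Original max flow = 1.
Edge s→A does not cross the min cut (source side {A, B, s}), so extra capacity there cannot help.
New max flow = 1. Increase = 0.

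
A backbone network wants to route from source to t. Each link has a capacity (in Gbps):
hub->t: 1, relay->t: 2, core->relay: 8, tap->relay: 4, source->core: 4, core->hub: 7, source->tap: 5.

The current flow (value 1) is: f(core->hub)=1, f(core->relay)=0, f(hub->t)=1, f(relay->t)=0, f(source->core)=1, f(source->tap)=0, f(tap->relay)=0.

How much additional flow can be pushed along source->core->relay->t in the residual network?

2

Residual capacities along the path: source->core: 3, core->relay: 8, relay->t: 2.
Minimum is 2.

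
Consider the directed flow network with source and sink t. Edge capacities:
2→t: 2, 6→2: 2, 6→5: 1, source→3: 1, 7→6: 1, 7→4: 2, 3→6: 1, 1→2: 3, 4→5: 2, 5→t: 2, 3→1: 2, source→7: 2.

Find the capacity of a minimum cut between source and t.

Max flow = 3 (via 2 augmenting paths).
In the residual at optimum, the set reachable from source is {source}.
Cut edges: source→7 (cap 2), source→3 (cap 1). Sum = 3.

3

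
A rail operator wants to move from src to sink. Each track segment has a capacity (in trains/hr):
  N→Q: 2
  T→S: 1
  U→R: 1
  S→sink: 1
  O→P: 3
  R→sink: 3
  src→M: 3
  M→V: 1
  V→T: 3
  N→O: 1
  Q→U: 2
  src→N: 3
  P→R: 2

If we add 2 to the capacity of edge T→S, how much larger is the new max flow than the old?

Original max flow = 3.
Edge T→S does not cross the min cut (source side {M, N, Q, U, src}), so extra capacity there cannot help.
New max flow = 3. Increase = 0.

0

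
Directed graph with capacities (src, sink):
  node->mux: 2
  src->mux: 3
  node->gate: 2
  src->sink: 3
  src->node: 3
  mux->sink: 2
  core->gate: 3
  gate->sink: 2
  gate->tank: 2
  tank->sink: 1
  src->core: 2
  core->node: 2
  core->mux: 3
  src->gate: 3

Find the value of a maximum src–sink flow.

Augment src->sink: bottleneck 3. Total 3.
Augment src->gate->sink: bottleneck 2. Total 5.
Augment src->mux->sink: bottleneck 2. Total 7.
Augment src->gate->tank->sink: bottleneck 1. Total 8.
No augmenting path remains in the residual graph.

8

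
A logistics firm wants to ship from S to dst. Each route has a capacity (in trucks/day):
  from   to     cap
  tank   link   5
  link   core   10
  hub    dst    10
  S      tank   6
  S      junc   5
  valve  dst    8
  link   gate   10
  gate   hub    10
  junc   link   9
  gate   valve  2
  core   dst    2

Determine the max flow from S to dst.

10

Augment S→tank→link→core→dst: bottleneck 2. Total 2.
Augment S→tank→link→gate→hub→dst: bottleneck 3. Total 5.
Augment S→junc→link→gate→hub→dst: bottleneck 5. Total 10.
No augmenting path remains in the residual graph.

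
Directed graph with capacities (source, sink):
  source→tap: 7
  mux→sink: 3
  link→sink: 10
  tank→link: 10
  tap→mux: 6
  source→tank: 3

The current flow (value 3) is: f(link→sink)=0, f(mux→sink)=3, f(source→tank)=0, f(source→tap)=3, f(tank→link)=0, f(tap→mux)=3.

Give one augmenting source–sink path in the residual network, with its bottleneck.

source→tank→link→sink, bottleneck 3

Residual along source→tank→link→sink: source→tank: 3, tank→link: 10, link→sink: 10.
Bottleneck = min = 3.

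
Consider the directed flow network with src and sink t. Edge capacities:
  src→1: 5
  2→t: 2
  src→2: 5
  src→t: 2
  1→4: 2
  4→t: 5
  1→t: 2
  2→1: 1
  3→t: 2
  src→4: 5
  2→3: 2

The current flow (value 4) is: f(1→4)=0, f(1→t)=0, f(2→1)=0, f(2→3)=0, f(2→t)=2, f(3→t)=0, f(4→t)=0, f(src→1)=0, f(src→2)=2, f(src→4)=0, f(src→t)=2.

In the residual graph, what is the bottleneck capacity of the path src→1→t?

Residual capacities along the path: src→1: 5, 1→t: 2.
Minimum is 2.

2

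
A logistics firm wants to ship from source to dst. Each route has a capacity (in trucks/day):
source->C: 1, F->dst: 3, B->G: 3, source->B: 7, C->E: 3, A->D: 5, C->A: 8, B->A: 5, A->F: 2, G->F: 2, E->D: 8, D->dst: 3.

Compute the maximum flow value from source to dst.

6

Augment source->C->E->D->dst: bottleneck 1. Total 1.
Augment source->B->A->D->dst: bottleneck 2. Total 3.
Augment source->B->A->F->dst: bottleneck 2. Total 5.
Augment source->B->G->F->dst: bottleneck 1. Total 6.
No augmenting path remains in the residual graph.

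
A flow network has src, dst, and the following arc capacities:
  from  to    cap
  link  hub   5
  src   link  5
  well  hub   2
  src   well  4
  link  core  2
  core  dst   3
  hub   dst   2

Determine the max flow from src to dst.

Augment src→link→core→dst: bottleneck 2. Total 2.
Augment src→link→hub→dst: bottleneck 2. Total 4.
No augmenting path remains in the residual graph.

4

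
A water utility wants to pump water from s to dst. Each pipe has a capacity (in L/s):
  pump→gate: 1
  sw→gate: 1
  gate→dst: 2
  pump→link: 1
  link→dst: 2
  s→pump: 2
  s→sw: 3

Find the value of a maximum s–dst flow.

Augment s→sw→gate→dst: bottleneck 1. Total 1.
Augment s→pump→gate→dst: bottleneck 1. Total 2.
Augment s→pump→link→dst: bottleneck 1. Total 3.
No augmenting path remains in the residual graph.

3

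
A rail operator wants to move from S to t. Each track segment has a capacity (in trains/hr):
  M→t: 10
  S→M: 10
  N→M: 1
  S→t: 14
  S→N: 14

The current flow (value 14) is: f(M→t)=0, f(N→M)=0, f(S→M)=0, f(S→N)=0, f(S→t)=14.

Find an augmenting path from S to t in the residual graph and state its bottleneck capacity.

Residual along S→M→t: S→M: 10, M→t: 10.
Bottleneck = min = 10.

S→M→t, bottleneck 10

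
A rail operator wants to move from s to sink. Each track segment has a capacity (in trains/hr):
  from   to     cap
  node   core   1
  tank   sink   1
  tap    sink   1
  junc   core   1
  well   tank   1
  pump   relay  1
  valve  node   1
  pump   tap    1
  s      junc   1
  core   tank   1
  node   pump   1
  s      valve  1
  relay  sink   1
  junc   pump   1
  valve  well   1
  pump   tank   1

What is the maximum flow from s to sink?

2

Augment s->valve->well->tank->sink: bottleneck 1. Total 1.
Augment s->junc->pump->relay->sink: bottleneck 1. Total 2.
No augmenting path remains in the residual graph.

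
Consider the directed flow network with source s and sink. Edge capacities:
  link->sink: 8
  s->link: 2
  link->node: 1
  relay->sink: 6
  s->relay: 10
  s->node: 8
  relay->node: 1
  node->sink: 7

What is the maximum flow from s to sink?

15

Augment s->relay->sink: bottleneck 6. Total 6.
Augment s->link->sink: bottleneck 2. Total 8.
Augment s->node->sink: bottleneck 7. Total 15.
No augmenting path remains in the residual graph.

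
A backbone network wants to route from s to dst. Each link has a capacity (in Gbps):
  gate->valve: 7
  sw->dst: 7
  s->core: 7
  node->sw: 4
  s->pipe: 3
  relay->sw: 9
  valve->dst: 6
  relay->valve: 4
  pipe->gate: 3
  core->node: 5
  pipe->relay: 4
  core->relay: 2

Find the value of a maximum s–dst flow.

9

Augment s->pipe->gate->valve->dst: bottleneck 3. Total 3.
Augment s->core->relay->valve->dst: bottleneck 2. Total 5.
Augment s->core->node->sw->dst: bottleneck 4. Total 9.
No augmenting path remains in the residual graph.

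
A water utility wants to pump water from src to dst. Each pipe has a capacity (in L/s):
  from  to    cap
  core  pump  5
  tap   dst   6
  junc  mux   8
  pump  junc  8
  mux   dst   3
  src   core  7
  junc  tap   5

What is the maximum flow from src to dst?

5

Augment src->core->pump->junc->mux->dst: bottleneck 3. Total 3.
Augment src->core->pump->junc->tap->dst: bottleneck 2. Total 5.
No augmenting path remains in the residual graph.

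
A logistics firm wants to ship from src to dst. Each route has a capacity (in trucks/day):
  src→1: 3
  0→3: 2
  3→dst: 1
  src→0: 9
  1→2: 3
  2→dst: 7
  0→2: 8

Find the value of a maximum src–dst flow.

Augment src→0→3→dst: bottleneck 1. Total 1.
Augment src→0→2→dst: bottleneck 7. Total 8.
No augmenting path remains in the residual graph.

8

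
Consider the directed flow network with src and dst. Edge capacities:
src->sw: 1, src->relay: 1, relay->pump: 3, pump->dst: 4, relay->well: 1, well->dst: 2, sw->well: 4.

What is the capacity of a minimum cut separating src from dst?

2

Max flow = 2 (via 2 augmenting paths).
In the residual at optimum, the set reachable from src is {src}.
Cut edges: src->relay (cap 1), src->sw (cap 1). Sum = 2.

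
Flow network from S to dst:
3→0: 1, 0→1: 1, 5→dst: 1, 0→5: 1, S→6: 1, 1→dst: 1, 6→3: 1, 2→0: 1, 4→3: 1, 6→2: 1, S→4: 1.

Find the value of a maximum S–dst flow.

Augment S→6→3→0→5→dst: bottleneck 1. Total 1.
Augment S→4→3→6→2→0→1→dst: bottleneck 1. Total 2.
No augmenting path remains in the residual graph.

2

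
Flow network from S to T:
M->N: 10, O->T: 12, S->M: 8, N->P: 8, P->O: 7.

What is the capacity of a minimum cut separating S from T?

Max flow = 7 (via 1 augmenting path).
In the residual at optimum, the set reachable from S is {M, N, P, S}.
Cut edges: P->O (cap 7). Sum = 7.

7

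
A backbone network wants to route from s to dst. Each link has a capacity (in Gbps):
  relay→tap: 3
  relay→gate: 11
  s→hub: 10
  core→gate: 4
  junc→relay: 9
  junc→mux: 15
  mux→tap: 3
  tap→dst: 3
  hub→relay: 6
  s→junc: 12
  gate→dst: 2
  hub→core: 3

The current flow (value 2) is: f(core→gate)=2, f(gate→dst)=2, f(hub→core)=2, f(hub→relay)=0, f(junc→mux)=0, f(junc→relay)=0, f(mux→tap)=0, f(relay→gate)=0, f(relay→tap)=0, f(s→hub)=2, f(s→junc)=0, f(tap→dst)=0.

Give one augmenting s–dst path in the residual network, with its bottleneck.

Residual along s→hub→relay→tap→dst: s→hub: 8, hub→relay: 6, relay→tap: 3, tap→dst: 3.
Bottleneck = min = 3.

s→hub→relay→tap→dst, bottleneck 3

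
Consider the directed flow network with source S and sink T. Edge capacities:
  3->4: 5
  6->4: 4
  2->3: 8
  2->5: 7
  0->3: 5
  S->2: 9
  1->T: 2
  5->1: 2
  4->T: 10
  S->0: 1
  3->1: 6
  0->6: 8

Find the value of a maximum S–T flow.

8

Augment S->0->6->4->T: bottleneck 1. Total 1.
Augment S->2->3->4->T: bottleneck 5. Total 6.
Augment S->2->3->1->T: bottleneck 2. Total 8.
No augmenting path remains in the residual graph.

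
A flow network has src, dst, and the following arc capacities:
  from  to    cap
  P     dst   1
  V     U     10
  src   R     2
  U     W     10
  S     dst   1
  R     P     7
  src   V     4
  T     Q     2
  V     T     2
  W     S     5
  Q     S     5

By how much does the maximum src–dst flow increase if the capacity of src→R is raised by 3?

Original max flow = 2.
Edge src→R does not cross the min cut (source side {P, Q, R, S, T, U, V, W, src}), so extra capacity there cannot help.
New max flow = 2. Increase = 0.

0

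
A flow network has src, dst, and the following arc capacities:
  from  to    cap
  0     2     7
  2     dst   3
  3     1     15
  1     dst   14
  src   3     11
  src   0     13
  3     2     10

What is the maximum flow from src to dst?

Augment src→3→1→dst: bottleneck 11. Total 11.
Augment src→0→2→dst: bottleneck 3. Total 14.
No augmenting path remains in the residual graph.

14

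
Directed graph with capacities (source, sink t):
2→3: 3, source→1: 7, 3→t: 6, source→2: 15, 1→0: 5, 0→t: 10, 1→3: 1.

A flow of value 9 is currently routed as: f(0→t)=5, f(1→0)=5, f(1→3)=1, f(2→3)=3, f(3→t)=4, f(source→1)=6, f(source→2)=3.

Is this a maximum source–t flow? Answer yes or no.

Residual reachable from source: {1, 2, source}; t is not reachable.
Saturated cut: 1→0, 1→3, 2→3 with total capacity 9 = current flow value. Flow is maximum.

Yes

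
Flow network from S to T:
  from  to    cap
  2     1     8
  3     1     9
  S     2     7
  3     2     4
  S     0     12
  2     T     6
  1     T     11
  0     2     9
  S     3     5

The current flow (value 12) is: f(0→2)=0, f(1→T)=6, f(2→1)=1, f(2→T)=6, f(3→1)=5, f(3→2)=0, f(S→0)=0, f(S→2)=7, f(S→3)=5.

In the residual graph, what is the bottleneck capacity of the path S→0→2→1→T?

Residual capacities along the path: S→0: 12, 0→2: 9, 2→1: 7, 1→T: 5.
Minimum is 5.

5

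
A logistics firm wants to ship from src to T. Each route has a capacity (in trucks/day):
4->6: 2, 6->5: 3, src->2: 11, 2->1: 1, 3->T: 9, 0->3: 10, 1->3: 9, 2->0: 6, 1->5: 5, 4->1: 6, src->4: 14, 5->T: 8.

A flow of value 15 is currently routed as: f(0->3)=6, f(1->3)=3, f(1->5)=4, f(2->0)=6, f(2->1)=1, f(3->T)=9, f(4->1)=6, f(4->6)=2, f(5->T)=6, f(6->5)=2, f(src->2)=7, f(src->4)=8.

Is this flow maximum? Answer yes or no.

Yes

Residual reachable from src: {2, 4, src}; T is not reachable.
Saturated cut: 2->0, 2->1, 4->1, 4->6 with total capacity 15 = current flow value. Flow is maximum.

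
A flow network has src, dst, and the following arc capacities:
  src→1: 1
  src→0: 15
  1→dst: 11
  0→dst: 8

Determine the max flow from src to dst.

9

Augment src→1→dst: bottleneck 1. Total 1.
Augment src→0→dst: bottleneck 8. Total 9.
No augmenting path remains in the residual graph.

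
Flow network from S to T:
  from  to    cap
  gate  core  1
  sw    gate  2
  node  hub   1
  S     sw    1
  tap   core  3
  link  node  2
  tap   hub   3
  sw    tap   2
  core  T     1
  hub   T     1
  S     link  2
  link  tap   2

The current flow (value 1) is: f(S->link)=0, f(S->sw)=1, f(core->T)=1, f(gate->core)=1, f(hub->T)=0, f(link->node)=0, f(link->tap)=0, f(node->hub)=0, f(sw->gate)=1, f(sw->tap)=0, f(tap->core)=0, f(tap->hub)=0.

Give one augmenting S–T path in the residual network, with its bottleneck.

S->link->tap->hub->T, bottleneck 1

Residual along S->link->tap->hub->T: S->link: 2, link->tap: 2, tap->hub: 3, hub->T: 1.
Bottleneck = min = 1.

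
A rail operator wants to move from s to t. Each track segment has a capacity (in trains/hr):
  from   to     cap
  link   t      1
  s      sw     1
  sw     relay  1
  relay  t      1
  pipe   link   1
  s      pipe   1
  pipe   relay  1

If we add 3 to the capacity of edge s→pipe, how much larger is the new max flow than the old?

0

Original max flow = 2.
Even with extra capacity on s→pipe, another cut of capacity 2 remains binding.
New max flow = 2. Increase = 0.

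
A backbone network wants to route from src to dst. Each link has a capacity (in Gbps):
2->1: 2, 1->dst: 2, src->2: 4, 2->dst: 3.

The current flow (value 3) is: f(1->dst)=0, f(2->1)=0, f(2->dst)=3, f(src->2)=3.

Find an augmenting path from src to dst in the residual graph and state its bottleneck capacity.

src->2->1->dst, bottleneck 1

Residual along src->2->1->dst: src->2: 1, 2->1: 2, 1->dst: 2.
Bottleneck = min = 1.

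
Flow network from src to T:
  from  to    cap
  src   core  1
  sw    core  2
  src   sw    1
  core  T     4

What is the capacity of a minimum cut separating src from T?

Max flow = 2 (via 2 augmenting paths).
In the residual at optimum, the set reachable from src is {src}.
Cut edges: src→sw (cap 1), src→core (cap 1). Sum = 2.

2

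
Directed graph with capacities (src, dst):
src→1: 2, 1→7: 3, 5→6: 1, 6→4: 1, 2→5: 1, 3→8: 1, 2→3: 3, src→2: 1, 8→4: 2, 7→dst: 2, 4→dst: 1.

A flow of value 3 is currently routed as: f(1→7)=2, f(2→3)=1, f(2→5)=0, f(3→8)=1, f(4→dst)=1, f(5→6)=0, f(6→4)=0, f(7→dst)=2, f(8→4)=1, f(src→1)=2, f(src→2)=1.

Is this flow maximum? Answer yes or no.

Yes

Residual reachable from src: {src}; dst is not reachable.
Saturated cut: src→1, src→2 with total capacity 3 = current flow value. Flow is maximum.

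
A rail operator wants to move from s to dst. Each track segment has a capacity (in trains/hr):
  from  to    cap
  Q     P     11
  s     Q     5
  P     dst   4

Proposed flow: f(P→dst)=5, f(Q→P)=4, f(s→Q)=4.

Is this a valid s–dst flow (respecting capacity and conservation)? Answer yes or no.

Capacity violated on P→dst: flow 5 > capacity 4.

No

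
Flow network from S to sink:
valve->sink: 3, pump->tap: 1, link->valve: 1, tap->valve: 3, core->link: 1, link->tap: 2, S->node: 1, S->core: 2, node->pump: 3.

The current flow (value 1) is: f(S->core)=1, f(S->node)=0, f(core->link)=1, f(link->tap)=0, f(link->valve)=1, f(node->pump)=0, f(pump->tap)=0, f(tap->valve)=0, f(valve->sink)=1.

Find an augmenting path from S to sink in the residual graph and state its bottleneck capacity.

S->node->pump->tap->valve->sink, bottleneck 1

Residual along S->node->pump->tap->valve->sink: S->node: 1, node->pump: 3, pump->tap: 1, tap->valve: 3, valve->sink: 2.
Bottleneck = min = 1.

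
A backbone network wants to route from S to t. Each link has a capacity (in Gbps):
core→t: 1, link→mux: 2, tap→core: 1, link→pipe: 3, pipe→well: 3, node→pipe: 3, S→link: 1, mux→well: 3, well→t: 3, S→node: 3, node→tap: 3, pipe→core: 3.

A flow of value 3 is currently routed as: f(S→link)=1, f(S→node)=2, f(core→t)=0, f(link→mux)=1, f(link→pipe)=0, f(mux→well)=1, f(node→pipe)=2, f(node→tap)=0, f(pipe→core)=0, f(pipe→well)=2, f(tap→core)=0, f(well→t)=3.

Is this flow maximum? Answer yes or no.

No

Residual path S→node→pipe→core→t has bottleneck 1 > 0.
Pushing 1 along it raises the flow to 4, so the given flow is not maximum.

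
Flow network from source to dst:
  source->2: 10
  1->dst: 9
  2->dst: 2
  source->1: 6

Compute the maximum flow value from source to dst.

Augment source->2->dst: bottleneck 2. Total 2.
Augment source->1->dst: bottleneck 6. Total 8.
No augmenting path remains in the residual graph.

8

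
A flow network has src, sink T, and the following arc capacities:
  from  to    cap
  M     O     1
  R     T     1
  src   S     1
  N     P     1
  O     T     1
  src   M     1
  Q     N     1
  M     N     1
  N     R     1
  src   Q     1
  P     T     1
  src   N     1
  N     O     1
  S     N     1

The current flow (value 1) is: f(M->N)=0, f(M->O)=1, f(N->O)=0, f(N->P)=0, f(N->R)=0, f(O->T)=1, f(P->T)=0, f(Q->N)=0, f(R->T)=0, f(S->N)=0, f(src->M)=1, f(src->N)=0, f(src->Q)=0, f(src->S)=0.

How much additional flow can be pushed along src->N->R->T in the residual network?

Residual capacities along the path: src->N: 1, N->R: 1, R->T: 1.
Minimum is 1.

1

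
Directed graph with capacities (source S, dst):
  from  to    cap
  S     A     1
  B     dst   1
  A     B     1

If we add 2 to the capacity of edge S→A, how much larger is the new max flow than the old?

Original max flow = 1.
Even with extra capacity on S→A, another cut of capacity 1 remains binding.
New max flow = 1. Increase = 0.

0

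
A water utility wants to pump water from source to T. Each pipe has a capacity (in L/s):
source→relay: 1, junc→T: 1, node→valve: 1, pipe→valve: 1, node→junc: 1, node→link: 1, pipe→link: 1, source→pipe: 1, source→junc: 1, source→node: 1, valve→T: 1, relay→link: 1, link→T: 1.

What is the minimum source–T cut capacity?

Max flow = 3 (via 3 augmenting paths).
In the residual at optimum, the set reachable from source is {junc, link, node, pipe, relay, source, valve}.
Cut edges: valve→T (cap 1), junc→T (cap 1), link→T (cap 1). Sum = 3.

3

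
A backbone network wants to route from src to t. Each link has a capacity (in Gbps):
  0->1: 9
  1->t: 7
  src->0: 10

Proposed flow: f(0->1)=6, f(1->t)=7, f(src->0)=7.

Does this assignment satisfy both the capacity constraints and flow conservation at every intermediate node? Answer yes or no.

Conservation fails at 0: inflow 7 ≠ outflow 6.

No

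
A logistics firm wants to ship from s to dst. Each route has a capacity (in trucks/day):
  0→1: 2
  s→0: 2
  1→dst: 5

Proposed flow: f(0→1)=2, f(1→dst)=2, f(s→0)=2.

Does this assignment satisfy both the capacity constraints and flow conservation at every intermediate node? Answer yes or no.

Every edge has 0 ≤ f(e) ≤ cap(e).
At each intermediate node, inflow equals outflow.

Yes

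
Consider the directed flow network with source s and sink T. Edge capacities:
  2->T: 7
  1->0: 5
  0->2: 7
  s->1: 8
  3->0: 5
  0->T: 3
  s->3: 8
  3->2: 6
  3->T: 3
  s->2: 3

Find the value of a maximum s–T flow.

Augment s->3->T: bottleneck 3. Total 3.
Augment s->2->T: bottleneck 3. Total 6.
Augment s->1->0->T: bottleneck 3. Total 9.
Augment s->3->2->T: bottleneck 4. Total 13.
No augmenting path remains in the residual graph.

13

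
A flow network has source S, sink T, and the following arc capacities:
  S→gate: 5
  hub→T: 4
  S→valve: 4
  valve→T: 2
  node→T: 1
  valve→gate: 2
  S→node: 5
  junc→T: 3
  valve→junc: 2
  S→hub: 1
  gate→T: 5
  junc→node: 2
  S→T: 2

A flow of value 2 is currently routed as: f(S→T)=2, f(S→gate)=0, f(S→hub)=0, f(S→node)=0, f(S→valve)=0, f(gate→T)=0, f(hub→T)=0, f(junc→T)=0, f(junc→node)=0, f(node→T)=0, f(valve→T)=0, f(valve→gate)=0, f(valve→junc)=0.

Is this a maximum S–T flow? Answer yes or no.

No

Residual path S→valve→T has bottleneck 2 > 0.
Pushing 2 along it raises the flow to 4, so the given flow is not maximum.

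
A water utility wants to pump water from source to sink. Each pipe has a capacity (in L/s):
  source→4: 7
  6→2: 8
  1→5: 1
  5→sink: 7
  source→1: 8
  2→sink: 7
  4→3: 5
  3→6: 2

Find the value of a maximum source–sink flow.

3

Augment source→1→5→sink: bottleneck 1. Total 1.
Augment source→4→3→6→2→sink: bottleneck 2. Total 3.
No augmenting path remains in the residual graph.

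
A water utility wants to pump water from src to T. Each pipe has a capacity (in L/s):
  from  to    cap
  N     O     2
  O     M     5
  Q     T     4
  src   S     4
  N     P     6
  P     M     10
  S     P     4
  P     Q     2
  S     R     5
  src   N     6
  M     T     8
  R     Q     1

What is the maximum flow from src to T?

Augment src→N→O→M→T: bottleneck 2. Total 2.
Augment src→N→P→M→T: bottleneck 4. Total 6.
Augment src→S→P→M→T: bottleneck 2. Total 8.
Augment src→S→P→Q→T: bottleneck 2. Total 10.
No augmenting path remains in the residual graph.

10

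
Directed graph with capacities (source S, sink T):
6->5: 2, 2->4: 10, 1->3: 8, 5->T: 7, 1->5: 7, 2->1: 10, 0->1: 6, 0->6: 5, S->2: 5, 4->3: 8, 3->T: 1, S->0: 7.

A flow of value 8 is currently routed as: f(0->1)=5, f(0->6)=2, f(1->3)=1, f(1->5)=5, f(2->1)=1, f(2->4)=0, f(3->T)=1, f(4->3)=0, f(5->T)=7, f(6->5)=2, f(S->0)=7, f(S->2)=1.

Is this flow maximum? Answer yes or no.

Residual reachable from S: {0, 1, 2, 3, 4, 5, 6, S}; T is not reachable.
Saturated cut: 5->T, 3->T with total capacity 8 = current flow value. Flow is maximum.

Yes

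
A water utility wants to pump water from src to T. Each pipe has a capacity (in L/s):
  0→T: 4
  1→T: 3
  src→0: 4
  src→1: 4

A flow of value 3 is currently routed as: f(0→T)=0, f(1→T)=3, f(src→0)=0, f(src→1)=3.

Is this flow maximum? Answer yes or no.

No

Residual path src→0→T has bottleneck 4 > 0.
Pushing 4 along it raises the flow to 7, so the given flow is not maximum.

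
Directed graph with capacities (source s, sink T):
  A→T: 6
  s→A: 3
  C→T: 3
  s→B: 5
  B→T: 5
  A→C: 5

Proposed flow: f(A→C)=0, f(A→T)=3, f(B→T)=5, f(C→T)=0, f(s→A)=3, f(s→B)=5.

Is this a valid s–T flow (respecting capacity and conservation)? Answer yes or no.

Yes

Every edge has 0 ≤ f(e) ≤ cap(e).
At each intermediate node, inflow equals outflow.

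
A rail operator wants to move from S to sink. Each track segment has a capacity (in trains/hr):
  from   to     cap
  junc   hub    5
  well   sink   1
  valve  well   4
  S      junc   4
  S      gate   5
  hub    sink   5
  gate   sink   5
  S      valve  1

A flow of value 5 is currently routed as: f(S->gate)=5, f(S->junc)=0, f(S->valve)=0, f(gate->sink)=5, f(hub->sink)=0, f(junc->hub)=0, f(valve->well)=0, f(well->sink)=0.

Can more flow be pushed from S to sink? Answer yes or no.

Yes

Residual path S->junc->hub->sink has bottleneck 4 > 0.
Pushing 4 along it raises the flow to 9, so the given flow is not maximum.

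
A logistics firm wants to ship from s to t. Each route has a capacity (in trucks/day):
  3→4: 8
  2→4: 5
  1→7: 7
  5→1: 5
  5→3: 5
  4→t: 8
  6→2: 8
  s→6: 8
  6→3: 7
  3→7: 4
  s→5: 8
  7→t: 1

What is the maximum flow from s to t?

Augment s→6→2→4→t: bottleneck 5. Total 5.
Augment s→6→3→4→t: bottleneck 3. Total 8.
Augment s→5→3→7→t: bottleneck 1. Total 9.
No augmenting path remains in the residual graph.

9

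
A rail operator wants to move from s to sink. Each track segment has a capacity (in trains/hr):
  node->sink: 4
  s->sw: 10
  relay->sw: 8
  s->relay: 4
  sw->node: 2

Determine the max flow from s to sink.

2

Augment s->sw->node->sink: bottleneck 2. Total 2.
No augmenting path remains in the residual graph.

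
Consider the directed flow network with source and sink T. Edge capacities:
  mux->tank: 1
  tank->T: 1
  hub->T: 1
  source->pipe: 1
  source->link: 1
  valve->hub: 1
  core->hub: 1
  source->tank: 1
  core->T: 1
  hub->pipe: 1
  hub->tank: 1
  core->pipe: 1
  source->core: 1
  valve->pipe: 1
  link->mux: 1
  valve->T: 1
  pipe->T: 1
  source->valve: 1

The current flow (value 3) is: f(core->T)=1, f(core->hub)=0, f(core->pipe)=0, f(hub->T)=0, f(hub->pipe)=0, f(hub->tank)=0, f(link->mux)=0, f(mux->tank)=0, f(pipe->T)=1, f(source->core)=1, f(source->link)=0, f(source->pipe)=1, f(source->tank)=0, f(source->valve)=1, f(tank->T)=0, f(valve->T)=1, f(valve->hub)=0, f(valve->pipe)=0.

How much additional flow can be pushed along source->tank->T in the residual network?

1

Residual capacities along the path: source->tank: 1, tank->T: 1.
Minimum is 1.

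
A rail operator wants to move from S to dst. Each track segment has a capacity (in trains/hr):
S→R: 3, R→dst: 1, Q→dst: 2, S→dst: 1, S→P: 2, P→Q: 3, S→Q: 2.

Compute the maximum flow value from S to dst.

Augment S→dst: bottleneck 1. Total 1.
Augment S→Q→dst: bottleneck 2. Total 3.
Augment S→R→dst: bottleneck 1. Total 4.
No augmenting path remains in the residual graph.

4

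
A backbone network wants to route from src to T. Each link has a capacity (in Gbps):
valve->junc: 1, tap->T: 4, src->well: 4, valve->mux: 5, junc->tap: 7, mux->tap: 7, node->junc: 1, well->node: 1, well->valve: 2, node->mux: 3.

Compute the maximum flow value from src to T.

Augment src->well->valve->junc->tap->T: bottleneck 1. Total 1.
Augment src->well->valve->mux->tap->T: bottleneck 1. Total 2.
Augment src->well->node->mux->tap->T: bottleneck 1. Total 3.
No augmenting path remains in the residual graph.

3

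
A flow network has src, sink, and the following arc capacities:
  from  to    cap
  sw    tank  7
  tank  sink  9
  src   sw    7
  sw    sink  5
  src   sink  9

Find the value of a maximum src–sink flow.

Augment src→sink: bottleneck 9. Total 9.
Augment src→sw→sink: bottleneck 5. Total 14.
Augment src→sw→tank→sink: bottleneck 2. Total 16.
No augmenting path remains in the residual graph.

16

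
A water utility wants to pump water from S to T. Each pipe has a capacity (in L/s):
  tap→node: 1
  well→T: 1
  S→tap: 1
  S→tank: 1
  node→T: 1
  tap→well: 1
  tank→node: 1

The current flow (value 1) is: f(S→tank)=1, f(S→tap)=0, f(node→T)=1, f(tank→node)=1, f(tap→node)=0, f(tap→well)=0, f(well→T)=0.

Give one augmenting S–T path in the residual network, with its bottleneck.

Residual along S→tap→well→T: S→tap: 1, tap→well: 1, well→T: 1.
Bottleneck = min = 1.

S→tap→well→T, bottleneck 1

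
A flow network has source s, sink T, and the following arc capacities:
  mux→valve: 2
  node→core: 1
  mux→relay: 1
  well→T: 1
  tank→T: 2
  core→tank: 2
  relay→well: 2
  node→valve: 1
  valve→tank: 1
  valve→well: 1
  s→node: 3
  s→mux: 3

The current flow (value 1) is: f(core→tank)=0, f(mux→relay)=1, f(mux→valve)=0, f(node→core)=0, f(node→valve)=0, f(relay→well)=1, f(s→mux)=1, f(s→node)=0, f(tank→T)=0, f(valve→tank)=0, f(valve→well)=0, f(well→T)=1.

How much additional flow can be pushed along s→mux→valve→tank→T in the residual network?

1

Residual capacities along the path: s→mux: 2, mux→valve: 2, valve→tank: 1, tank→T: 2.
Minimum is 1.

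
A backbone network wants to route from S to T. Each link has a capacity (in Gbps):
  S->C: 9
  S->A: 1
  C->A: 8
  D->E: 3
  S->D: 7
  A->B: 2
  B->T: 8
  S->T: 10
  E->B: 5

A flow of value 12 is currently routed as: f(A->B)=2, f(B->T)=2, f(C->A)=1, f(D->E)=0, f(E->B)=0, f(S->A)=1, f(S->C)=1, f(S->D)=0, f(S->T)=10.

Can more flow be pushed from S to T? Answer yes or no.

Residual path S->D->E->B->T has bottleneck 3 > 0.
Pushing 3 along it raises the flow to 15, so the given flow is not maximum.

Yes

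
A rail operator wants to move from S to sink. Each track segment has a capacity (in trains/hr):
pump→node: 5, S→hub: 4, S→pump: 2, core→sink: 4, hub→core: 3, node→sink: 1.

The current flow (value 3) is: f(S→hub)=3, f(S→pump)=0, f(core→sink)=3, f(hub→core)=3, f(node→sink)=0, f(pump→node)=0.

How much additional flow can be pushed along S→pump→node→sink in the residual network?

1

Residual capacities along the path: S→pump: 2, pump→node: 5, node→sink: 1.
Minimum is 1.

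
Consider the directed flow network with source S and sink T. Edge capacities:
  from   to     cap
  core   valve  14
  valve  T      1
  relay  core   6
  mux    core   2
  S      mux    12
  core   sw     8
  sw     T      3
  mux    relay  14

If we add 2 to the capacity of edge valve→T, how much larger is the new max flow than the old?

2

Original max flow = 4.
After raising cap(valve→T), augmenting paths through that edge carry 2 more units.
New max flow = 6. Increase = 2.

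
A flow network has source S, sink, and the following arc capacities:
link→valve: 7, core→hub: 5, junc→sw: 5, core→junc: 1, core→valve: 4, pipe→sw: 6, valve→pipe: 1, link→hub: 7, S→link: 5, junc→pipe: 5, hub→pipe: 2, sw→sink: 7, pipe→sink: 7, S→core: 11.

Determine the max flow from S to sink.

4

Augment S→link→hub→pipe→sink: bottleneck 2. Total 2.
Augment S→link→valve→pipe→sink: bottleneck 1. Total 3.
Augment S→core→junc→pipe→sink: bottleneck 1. Total 4.
No augmenting path remains in the residual graph.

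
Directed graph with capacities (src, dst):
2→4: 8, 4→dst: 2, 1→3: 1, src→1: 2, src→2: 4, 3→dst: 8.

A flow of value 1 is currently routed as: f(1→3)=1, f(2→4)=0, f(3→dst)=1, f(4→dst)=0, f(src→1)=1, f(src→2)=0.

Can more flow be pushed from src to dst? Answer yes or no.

Yes

Residual path src→2→4→dst has bottleneck 2 > 0.
Pushing 2 along it raises the flow to 3, so the given flow is not maximum.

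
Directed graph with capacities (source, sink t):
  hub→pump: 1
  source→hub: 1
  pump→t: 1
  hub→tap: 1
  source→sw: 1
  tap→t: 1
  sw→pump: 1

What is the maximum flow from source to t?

Augment source→hub→tap→t: bottleneck 1. Total 1.
Augment source→sw→pump→t: bottleneck 1. Total 2.
No augmenting path remains in the residual graph.

2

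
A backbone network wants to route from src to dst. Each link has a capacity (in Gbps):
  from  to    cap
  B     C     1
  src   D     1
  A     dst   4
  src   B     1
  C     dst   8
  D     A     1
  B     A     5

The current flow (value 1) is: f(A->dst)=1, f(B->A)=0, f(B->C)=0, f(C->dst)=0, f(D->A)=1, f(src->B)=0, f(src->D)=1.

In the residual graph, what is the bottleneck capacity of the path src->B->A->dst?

1

Residual capacities along the path: src->B: 1, B->A: 5, A->dst: 3.
Minimum is 1.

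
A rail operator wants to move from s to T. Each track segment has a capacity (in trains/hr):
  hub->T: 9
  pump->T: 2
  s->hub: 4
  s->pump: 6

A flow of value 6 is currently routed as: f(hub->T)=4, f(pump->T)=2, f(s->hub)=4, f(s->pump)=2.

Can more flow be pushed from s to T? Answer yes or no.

No

Residual reachable from s: {pump, s}; T is not reachable.
Saturated cut: s->hub, pump->T with total capacity 6 = current flow value. Flow is maximum.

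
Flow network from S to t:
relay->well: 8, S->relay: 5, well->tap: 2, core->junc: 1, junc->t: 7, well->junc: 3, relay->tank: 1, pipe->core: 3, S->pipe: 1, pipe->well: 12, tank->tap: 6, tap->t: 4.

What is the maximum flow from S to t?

Augment S->relay->tank->tap->t: bottleneck 1. Total 1.
Augment S->relay->well->tap->t: bottleneck 2. Total 3.
Augment S->relay->well->junc->t: bottleneck 2. Total 5.
Augment S->pipe->well->junc->t: bottleneck 1. Total 6.
No augmenting path remains in the residual graph.

6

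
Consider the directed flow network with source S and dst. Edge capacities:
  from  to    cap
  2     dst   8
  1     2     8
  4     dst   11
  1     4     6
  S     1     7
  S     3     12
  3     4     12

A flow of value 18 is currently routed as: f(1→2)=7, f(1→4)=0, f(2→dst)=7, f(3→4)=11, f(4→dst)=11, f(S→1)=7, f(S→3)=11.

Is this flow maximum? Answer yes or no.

Yes

Residual reachable from S: {3, 4, S}; dst is not reachable.
Saturated cut: S→1, 4→dst with total capacity 18 = current flow value. Flow is maximum.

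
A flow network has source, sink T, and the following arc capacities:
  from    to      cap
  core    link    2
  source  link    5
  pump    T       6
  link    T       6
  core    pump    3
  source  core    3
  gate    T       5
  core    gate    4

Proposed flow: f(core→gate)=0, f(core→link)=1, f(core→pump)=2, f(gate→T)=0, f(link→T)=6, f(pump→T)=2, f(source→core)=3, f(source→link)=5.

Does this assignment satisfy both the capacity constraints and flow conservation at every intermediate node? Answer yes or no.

Yes

Every edge has 0 ≤ f(e) ≤ cap(e).
At each intermediate node, inflow equals outflow.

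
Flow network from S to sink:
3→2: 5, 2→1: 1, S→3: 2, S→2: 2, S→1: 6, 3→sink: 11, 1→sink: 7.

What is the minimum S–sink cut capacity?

9

Max flow = 9 (via 3 augmenting paths).
In the residual at optimum, the set reachable from S is {2, S}.
Cut edges: S→3 (cap 2), S→1 (cap 6), 2→1 (cap 1). Sum = 9.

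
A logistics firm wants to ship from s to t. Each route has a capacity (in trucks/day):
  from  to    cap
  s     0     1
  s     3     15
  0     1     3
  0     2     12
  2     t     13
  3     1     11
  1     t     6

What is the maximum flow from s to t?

Augment s->3->1->t: bottleneck 6. Total 6.
Augment s->0->2->t: bottleneck 1. Total 7.
No augmenting path remains in the residual graph.

7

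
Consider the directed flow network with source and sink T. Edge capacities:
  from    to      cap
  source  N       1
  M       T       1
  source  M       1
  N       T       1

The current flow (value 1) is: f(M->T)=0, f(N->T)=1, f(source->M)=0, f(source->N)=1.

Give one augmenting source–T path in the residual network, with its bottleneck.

source->M->T, bottleneck 1

Residual along source->M->T: source->M: 1, M->T: 1.
Bottleneck = min = 1.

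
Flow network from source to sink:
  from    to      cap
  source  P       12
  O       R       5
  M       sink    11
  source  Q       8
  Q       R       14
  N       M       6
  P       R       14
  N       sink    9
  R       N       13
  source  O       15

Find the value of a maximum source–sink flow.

Augment source->O->R->N->sink: bottleneck 5. Total 5.
Augment source->P->R->N->sink: bottleneck 4. Total 9.
Augment source->P->R->N->M->sink: bottleneck 4. Total 13.
No augmenting path remains in the residual graph.

13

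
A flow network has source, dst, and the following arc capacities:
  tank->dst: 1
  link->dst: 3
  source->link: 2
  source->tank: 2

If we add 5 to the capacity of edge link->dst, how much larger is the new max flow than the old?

Original max flow = 3.
Edge link->dst does not cross the min cut (source side {source, tank}), so extra capacity there cannot help.
New max flow = 3. Increase = 0.

0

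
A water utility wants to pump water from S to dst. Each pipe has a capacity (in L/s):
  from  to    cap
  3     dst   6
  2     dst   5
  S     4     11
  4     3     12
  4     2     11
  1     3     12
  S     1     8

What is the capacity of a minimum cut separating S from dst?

11

Max flow = 11 (via 2 augmenting paths).
In the residual at optimum, the set reachable from S is {1, 2, 3, 4, S}.
Cut edges: 3→dst (cap 6), 2→dst (cap 5). Sum = 11.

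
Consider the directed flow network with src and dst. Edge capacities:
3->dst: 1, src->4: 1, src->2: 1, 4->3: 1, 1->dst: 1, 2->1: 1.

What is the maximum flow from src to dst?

2

Augment src->2->1->dst: bottleneck 1. Total 1.
Augment src->4->3->dst: bottleneck 1. Total 2.
No augmenting path remains in the residual graph.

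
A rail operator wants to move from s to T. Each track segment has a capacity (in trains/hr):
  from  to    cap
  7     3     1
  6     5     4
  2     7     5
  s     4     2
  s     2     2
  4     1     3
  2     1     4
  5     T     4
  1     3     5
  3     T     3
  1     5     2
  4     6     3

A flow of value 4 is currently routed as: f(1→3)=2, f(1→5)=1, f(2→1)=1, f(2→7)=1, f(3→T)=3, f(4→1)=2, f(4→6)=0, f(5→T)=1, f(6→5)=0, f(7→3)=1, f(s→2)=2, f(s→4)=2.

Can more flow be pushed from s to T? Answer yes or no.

Residual reachable from s: {s}; T is not reachable.
Saturated cut: s→2, s→4 with total capacity 4 = current flow value. Flow is maximum.

No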